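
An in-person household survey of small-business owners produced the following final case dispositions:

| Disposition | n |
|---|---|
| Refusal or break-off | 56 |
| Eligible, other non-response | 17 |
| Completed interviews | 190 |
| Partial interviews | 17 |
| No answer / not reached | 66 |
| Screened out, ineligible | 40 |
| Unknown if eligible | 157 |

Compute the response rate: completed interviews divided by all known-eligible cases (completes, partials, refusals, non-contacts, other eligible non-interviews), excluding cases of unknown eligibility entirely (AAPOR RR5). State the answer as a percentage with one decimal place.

Numerator: 190
Denominator: 190 + 17 + 56 + 66 + 17 = 346
RR5 = 190 / 346 = 0.5491

54.9%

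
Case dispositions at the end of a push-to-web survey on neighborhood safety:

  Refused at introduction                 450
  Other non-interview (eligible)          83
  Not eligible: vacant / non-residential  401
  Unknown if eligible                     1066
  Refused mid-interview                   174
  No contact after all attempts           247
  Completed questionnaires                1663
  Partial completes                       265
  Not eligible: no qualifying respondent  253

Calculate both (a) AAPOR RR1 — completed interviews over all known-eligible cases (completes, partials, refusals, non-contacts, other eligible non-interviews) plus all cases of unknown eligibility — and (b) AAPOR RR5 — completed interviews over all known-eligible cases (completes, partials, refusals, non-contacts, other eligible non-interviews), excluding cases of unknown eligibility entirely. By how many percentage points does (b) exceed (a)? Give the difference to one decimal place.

Refusal or break-off = 450 + 174 = 624
Ineligible = 253 + 401 = 654
Numerator → 1663
Denom → 1663 + 265 + 624 + 247 + 83 + 1066 = 3948
RR1 = 1663 / 3948 = 0.4212
Denom → 1663 + 265 + 624 + 247 + 83 = 2882
RR5 = 1663 / 2882 = 0.5770
Difference = 57.70 − 42.12 = 15.58 percentage points

15.6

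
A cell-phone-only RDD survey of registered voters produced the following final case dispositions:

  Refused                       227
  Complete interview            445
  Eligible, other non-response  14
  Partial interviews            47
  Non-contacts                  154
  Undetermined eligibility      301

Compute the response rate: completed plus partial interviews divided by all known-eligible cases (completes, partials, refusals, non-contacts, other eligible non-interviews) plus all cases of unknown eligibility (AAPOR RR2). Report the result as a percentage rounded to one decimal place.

41.4%

Numerator → 445 + 47 = 492
Base → 445 + 47 + 227 + 154 + 14 + 301 = 1188
RR2 = 492 / 1188 = 0.4141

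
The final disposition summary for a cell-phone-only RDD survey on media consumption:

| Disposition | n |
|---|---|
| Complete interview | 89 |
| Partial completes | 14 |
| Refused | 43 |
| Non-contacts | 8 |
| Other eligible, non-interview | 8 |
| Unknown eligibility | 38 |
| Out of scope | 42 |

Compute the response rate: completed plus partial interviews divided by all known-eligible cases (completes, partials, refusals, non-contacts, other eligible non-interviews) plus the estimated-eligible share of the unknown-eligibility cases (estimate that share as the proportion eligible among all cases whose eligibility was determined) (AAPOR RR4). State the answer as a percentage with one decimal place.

Numerator → 89 + 14 = 103
Determined eligible → 89 + 14 + 43 + 8 + 8 = 162
e = 162 / (162 + 42) = 162 / 204 = 0.7941
Eligible share of unknowns → 0.7941 × 38 = 30.18
Base → 162 + 30.18 = 192.18
RR4 = 103 / 192.18 = 0.5360

53.6%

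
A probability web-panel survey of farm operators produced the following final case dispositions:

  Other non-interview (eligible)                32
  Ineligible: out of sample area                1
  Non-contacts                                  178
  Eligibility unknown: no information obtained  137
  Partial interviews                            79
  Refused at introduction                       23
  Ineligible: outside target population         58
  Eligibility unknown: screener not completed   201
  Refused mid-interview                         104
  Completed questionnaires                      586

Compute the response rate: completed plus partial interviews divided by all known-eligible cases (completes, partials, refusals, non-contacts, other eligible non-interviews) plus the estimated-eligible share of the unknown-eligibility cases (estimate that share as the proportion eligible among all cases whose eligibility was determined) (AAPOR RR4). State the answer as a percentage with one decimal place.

Refusal or break-off = 23 + 104 = 127
Eligibility not determined = 201 + 137 = 338
Not eligible = 58 + 1 = 59
Top → 586 + 79 = 665
Eligible (known) → 586 + 79 + 127 + 178 + 32 = 1002
e = 1002 / (1002 + 59) = 1002 / 1061 = 0.9444
Estimated eligible among unknowns → 0.9444 × 338 = 319.21
Base → 1002 + 319.21 = 1321.21
RR4 = 665 / 1321.21 = 0.5033

50.3%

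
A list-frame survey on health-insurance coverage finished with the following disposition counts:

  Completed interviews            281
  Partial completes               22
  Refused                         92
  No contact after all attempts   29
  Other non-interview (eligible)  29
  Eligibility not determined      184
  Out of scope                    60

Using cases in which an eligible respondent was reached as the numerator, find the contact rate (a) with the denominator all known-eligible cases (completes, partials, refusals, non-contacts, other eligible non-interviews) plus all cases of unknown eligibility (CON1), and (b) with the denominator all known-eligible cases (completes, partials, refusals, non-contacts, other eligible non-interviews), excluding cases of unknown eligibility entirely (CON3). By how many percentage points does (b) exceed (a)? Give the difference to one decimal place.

27.0

Numerator = 281 + 22 + 92 + 29 = 424
Denominator = 281 + 22 + 92 + 29 + 29 + 184 = 637
CON1 = 424 / 637 = 0.6656
Denominator = 281 + 22 + 92 + 29 + 29 = 453
CON3 = 424 / 453 = 0.9360
Difference = 93.60 − 66.56 = 27.04 percentage points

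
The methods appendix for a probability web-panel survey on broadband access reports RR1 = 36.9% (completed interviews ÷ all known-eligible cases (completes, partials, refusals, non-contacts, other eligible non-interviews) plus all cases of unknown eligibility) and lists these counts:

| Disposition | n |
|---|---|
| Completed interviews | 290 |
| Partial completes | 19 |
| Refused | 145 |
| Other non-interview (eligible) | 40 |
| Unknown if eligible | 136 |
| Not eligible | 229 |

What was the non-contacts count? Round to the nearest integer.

RR1 = 290 / D = 0.369
D = 290 / 0.369 = 785.9
Remaining denominator categories sum to 630
non-contacts = 785.9 − 630 ≈ 156

156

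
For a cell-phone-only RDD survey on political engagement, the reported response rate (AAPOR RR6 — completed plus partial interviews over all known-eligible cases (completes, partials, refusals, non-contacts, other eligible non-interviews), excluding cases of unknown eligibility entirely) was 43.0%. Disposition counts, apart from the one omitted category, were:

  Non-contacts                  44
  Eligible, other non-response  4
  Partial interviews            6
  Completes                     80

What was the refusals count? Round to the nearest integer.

66

Numerator: 80 + 6 = 86
RR6 = 86 / D = 0.430
D = 86 / 0.430 = 200.0
Rest of base = 134
refusals = 200.0 − 134 ≈ 66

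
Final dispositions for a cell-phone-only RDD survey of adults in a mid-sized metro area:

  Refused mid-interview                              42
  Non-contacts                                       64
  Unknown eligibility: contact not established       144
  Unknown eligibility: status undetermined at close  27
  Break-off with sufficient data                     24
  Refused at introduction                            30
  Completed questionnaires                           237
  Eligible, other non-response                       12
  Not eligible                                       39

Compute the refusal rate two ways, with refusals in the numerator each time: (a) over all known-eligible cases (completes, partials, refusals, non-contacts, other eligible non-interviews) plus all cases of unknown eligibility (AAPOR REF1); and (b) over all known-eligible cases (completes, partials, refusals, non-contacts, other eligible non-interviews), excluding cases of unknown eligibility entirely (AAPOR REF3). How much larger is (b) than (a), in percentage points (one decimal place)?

5.2

Declined to participate = 30 + 42 = 72
Unknown eligibility = 144 + 27 = 171
Top: 72
Denom: 237 + 24 + 72 + 64 + 12 + 171 = 580
REF1 = 72 / 580 = 0.1241
Denom: 237 + 24 + 72 + 64 + 12 = 409
REF3 = 72 / 409 = 0.1760
Difference = 17.60 − 12.41 = 5.19 percentage points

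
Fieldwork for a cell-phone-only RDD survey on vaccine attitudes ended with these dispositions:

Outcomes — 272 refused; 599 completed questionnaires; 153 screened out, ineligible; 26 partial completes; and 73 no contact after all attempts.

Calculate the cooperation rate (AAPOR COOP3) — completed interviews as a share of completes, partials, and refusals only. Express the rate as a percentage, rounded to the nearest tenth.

Num = 599
Denominator = 599 + 26 + 272 = 897
COOP3 = 599 / 897 = 0.6678

66.8%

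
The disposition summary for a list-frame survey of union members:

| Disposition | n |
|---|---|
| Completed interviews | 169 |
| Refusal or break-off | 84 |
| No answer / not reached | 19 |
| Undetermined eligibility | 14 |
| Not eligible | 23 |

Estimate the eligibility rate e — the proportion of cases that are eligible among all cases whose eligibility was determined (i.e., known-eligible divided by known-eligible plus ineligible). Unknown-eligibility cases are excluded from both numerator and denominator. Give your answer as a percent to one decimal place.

Known eligible = 169 + 84 + 19 = 272
e = 272 / (272 + 23) = 272 / 295 = 0.9220

92.2%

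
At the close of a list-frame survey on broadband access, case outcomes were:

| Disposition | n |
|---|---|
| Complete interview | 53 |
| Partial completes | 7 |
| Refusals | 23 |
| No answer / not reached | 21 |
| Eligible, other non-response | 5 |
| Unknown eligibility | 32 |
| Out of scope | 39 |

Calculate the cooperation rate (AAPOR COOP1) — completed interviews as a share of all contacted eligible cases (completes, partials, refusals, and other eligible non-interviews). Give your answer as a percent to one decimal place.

60.2%

Top = 53
Denominator = 53 + 7 + 23 + 5 = 88
COOP1 = 53 / 88 = 0.6023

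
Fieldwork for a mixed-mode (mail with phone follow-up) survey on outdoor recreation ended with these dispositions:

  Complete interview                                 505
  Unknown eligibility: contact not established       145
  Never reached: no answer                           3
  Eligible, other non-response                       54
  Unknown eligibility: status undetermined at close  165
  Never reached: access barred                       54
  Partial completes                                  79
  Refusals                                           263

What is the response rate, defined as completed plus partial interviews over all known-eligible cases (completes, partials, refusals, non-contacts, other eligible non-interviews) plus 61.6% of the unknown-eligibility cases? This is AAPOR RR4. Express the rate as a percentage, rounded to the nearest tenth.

Never reached = 3 + 54 = 57
Unknown if eligible = 145 + 165 = 310
Top → 505 + 79 = 584
Determined eligible → 505 + 79 + 263 + 57 + 54 = 958
e × U → 0.6160 × 310 = 190.96
Base → 958 + 190.96 = 1148.96
RR4 = 584 / 1148.96 = 0.5083

50.8%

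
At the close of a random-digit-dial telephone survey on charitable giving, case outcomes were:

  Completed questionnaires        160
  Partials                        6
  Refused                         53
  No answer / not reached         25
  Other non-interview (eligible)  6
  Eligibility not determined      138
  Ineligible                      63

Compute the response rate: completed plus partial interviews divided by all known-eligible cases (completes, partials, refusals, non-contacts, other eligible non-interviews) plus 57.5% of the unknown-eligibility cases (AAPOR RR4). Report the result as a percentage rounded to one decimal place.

50.4%

Num = 160 + 6 = 166
Known eligible = 160 + 6 + 53 + 25 + 6 = 250
Estimated eligible among unknowns = 0.5750 × 138 = 79.35
Denom = 250 + 79.35 = 329.35
RR4 = 166 / 329.35 = 0.5040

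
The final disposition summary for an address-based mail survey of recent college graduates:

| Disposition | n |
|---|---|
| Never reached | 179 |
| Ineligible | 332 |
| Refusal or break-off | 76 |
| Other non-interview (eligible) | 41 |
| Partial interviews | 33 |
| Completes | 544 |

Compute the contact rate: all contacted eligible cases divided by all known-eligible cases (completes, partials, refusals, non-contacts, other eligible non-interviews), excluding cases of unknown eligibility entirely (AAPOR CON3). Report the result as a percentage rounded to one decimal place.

79.5%

Num → 544 + 33 + 76 + 41 = 694
Denom → 544 + 33 + 76 + 179 + 41 = 873
CON3 = 694 / 873 = 0.7950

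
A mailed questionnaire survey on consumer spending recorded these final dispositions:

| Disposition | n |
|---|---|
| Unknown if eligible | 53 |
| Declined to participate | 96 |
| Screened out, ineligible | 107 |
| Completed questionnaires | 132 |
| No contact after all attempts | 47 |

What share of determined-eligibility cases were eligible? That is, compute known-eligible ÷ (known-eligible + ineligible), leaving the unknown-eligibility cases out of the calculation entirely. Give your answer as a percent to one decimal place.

72.0%

Eligible (known) = 132 + 96 + 47 = 275
e = 275 / (275 + 107) = 275 / 382 = 0.7199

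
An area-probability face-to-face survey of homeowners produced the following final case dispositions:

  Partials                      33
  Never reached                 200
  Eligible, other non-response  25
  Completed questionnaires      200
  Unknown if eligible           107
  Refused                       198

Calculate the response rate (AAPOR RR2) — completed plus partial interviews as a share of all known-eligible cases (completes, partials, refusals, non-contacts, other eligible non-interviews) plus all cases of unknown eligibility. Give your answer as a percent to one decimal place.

30.5%

Numerator → 200 + 33 = 233
Denom → 200 + 33 + 198 + 200 + 25 + 107 = 763
RR2 = 233 / 763 = 0.3054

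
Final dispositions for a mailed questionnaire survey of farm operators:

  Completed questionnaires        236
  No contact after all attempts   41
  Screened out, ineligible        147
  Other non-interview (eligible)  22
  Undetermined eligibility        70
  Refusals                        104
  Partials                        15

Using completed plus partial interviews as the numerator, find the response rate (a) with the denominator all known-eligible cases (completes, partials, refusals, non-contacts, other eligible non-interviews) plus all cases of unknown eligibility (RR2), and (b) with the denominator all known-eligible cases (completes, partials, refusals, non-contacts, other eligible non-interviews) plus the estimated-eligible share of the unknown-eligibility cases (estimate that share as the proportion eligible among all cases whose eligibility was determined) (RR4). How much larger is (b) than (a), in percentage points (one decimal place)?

Numerator = 236 + 15 = 251
Denom = 236 + 15 + 104 + 41 + 22 + 70 = 488
RR2 = 251 / 488 = 0.5143
Eligible (known) = 236 + 15 + 104 + 41 + 22 = 418
e = 418 / (418 + 147) = 418 / 565 = 0.7398
Estimated eligible among unknowns = 0.7398 × 70 = 51.79
Denom = 418 + 51.79 = 469.79
RR4 = 251 / 469.79 = 0.5343
Difference = 53.43 − 51.43 = 2.00 percentage points

2.0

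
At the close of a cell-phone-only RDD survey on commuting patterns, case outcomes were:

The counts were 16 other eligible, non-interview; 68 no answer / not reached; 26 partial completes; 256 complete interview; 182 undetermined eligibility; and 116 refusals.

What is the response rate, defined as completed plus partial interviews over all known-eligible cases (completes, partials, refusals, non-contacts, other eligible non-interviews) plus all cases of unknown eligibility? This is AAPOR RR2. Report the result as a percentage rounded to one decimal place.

Numerator → 256 + 26 = 282
Base → 256 + 26 + 116 + 68 + 16 + 182 = 664
RR2 = 282 / 664 = 0.4247

42.5%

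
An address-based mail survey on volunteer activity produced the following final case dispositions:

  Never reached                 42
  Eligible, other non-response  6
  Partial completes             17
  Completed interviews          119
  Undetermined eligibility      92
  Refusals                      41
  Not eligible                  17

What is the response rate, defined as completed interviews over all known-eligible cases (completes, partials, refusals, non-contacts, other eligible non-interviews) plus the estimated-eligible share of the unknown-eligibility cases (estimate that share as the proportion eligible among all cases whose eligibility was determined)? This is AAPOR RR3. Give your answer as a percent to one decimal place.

Num = 119
Eligible (known) = 119 + 17 + 41 + 42 + 6 = 225
e = 225 / (225 + 17) = 225 / 242 = 0.9298
Eligible share of unknowns = 0.9298 × 92 = 85.54
Denominator = 225 + 85.54 = 310.54
RR3 = 119 / 310.54 = 0.3832

38.3%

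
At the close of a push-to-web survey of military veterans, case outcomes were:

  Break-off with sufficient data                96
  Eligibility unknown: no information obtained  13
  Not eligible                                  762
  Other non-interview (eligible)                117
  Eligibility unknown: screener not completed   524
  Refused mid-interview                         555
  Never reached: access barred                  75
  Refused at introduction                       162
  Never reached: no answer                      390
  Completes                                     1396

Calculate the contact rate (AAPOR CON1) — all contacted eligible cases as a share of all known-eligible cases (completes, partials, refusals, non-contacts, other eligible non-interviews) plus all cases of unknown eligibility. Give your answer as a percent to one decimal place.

69.9%

Refusal or break-off = 162 + 555 = 717
No contact after all attempts = 390 + 75 = 465
Unknown if eligible = 524 + 13 = 537
Top: 1396 + 96 + 717 + 117 = 2326
Denom: 1396 + 96 + 717 + 465 + 117 + 537 = 3328
CON1 = 2326 / 3328 = 0.6989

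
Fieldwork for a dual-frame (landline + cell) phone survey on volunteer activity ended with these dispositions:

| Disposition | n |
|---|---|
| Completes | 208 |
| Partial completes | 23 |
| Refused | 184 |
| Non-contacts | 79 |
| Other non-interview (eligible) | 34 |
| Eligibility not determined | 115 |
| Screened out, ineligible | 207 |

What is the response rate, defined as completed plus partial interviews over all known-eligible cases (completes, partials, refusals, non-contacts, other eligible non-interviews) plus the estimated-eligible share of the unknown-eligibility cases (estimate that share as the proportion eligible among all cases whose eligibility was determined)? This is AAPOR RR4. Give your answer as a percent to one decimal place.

37.8%

Numerator = 208 + 23 = 231
Known eligible = 208 + 23 + 184 + 79 + 34 = 528
e = 528 / (528 + 207) = 528 / 735 = 0.7184
e × U = 0.7184 × 115 = 82.62
Denom = 528 + 82.62 = 610.62
RR4 = 231 / 610.62 = 0.3783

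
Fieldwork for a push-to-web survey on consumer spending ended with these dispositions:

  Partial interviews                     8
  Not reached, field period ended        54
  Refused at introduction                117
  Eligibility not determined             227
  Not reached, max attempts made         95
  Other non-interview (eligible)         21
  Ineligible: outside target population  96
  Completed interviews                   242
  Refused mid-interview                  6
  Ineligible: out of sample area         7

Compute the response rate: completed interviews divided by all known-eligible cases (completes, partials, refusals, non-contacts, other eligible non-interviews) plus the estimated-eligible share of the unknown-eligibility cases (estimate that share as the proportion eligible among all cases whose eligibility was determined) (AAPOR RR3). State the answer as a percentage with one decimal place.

Refused = 117 + 6 = 123
No contact after all attempts = 54 + 95 = 149
Screened out, ineligible = 96 + 7 = 103
Numerator = 242
Determined eligible = 242 + 8 + 123 + 149 + 21 = 543
e = 543 / (543 + 103) = 543 / 646 = 0.8406
Estimated eligible among unknowns = 0.8406 × 227 = 190.82
Denominator = 543 + 190.82 = 733.82
RR3 = 242 / 733.82 = 0.3298

33.0%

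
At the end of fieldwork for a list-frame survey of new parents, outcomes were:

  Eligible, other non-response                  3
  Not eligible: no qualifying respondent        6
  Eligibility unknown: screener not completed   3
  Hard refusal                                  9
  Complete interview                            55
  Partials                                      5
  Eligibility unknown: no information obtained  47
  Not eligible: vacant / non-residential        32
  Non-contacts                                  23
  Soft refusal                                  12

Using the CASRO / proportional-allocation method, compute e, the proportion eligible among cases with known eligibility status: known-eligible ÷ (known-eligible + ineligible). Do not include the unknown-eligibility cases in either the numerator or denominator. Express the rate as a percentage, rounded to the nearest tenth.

Refused = 9 + 12 = 21
Unknown if eligible = 3 + 47 = 50
Not eligible = 6 + 32 = 38
Eligible (known): 55 + 5 + 21 + 23 + 3 = 107
e = 107 / (107 + 38) = 107 / 145 = 0.7379

73.8%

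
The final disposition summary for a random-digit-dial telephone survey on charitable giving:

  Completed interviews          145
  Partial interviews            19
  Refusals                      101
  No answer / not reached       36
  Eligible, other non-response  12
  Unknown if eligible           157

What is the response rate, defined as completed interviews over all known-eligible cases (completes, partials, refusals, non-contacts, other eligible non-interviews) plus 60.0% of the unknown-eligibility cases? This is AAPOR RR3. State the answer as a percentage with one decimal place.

35.6%

Num → 145
Known eligible → 145 + 19 + 101 + 36 + 12 = 313
Estimated eligible among unknowns → 0.6000 × 157 = 94.20
Base → 313 + 94.20 = 407.20
RR3 = 145 / 407.20 = 0.3561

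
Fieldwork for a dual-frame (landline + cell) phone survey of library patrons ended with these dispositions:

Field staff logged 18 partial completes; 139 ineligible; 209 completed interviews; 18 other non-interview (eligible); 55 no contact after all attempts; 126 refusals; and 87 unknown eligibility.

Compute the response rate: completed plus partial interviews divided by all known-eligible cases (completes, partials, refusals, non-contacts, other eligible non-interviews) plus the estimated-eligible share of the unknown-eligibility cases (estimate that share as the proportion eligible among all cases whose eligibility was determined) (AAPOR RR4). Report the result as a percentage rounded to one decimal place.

46.2%

Numerator = 209 + 18 = 227
Known eligible = 209 + 18 + 126 + 55 + 18 = 426
e = 426 / (426 + 139) = 426 / 565 = 0.7540
Estimated eligible among unknowns = 0.7540 × 87 = 65.60
Denominator = 426 + 65.60 = 491.60
RR4 = 227 / 491.60 = 0.4618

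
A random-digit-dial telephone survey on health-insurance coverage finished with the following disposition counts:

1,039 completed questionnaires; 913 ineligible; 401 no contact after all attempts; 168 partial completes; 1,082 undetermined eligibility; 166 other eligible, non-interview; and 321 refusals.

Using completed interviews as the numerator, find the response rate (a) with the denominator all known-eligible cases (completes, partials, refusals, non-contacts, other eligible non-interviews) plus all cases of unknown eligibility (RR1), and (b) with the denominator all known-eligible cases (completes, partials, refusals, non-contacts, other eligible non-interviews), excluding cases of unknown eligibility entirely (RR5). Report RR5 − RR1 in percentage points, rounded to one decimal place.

Top → 1039
Base → 1039 + 168 + 321 + 401 + 166 + 1082 = 3177
RR1 = 1039 / 3177 = 0.3270
Base → 1039 + 168 + 321 + 401 + 166 = 2095
RR5 = 1039 / 2095 = 0.4959
Difference = 49.59 − 32.70 = 16.89 percentage points

16.9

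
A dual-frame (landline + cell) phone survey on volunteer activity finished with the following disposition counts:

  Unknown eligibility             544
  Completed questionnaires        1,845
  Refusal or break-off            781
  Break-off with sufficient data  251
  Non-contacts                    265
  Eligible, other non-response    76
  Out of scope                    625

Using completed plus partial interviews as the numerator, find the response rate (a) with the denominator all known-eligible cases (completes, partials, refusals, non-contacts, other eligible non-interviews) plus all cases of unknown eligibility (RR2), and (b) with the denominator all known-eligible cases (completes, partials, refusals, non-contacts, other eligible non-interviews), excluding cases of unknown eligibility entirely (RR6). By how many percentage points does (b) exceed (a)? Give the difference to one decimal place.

Top: 1845 + 251 = 2096
Base: 1845 + 251 + 781 + 265 + 76 + 544 = 3762
RR2 = 2096 / 3762 = 0.5572
Base: 1845 + 251 + 781 + 265 + 76 = 3218
RR6 = 2096 / 3218 = 0.6513
Difference = 65.13 − 55.72 = 9.41 percentage points

9.4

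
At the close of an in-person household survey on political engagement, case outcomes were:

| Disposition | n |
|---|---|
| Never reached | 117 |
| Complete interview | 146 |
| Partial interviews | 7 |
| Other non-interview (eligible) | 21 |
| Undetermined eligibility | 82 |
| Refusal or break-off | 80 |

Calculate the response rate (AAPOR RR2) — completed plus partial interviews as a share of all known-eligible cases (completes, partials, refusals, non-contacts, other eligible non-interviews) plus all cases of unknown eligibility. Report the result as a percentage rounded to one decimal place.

33.8%

Top: 146 + 7 = 153
Denominator: 146 + 7 + 80 + 117 + 21 + 82 = 453
RR2 = 153 / 453 = 0.3377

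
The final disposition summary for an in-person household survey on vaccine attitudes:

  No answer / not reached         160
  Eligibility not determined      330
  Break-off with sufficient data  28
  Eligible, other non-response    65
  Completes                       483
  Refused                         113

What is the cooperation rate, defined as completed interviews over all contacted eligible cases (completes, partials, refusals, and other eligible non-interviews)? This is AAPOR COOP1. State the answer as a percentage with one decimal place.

70.1%

Num = 483
Denominator = 483 + 28 + 113 + 65 = 689
COOP1 = 483 / 689 = 0.7010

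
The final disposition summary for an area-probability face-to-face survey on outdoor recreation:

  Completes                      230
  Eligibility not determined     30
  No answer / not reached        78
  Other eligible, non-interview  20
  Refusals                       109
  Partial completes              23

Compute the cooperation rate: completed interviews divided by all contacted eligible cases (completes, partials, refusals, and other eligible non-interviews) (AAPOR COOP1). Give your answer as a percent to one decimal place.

Numerator: 230
Denom: 230 + 23 + 109 + 20 = 382
COOP1 = 230 / 382 = 0.6021

60.2%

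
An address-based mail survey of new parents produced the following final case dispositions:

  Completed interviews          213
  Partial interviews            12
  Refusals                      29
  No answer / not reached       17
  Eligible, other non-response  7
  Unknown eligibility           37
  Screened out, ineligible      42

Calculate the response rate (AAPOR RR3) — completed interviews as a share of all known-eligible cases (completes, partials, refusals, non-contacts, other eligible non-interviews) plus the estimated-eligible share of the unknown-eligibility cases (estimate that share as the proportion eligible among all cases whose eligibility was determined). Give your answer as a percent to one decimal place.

68.7%

Num: 213
Known eligible: 213 + 12 + 29 + 17 + 7 = 278
e = 278 / (278 + 42) = 278 / 320 = 0.8688
Eligible share of unknowns: 0.8688 × 37 = 32.15
Denom: 278 + 32.15 = 310.15
RR3 = 213 / 310.15 = 0.6868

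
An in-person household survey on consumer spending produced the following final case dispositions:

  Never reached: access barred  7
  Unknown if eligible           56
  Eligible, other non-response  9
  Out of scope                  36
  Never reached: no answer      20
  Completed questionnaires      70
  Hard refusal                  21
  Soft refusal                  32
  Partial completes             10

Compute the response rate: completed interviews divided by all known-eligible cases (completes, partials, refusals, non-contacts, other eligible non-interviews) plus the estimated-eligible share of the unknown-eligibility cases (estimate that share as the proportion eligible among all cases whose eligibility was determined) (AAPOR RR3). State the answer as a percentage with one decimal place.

32.5%

Declined to participate = 21 + 32 = 53
No contact after all attempts = 20 + 7 = 27
Num → 70
Known eligible → 70 + 10 + 53 + 27 + 9 = 169
e = 169 / (169 + 36) = 169 / 205 = 0.8244
Estimated eligible among unknowns → 0.8244 × 56 = 46.17
Denominator → 169 + 46.17 = 215.17
RR3 = 70 / 215.17 = 0.3253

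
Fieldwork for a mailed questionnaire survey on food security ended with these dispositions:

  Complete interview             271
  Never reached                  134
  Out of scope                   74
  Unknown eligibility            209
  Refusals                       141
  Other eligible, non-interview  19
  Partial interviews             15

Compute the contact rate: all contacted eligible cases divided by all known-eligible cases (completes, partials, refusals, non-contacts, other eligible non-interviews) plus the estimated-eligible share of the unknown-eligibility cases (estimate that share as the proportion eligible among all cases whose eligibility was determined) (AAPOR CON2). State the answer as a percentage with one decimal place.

58.3%

Numerator → 271 + 15 + 141 + 19 = 446
Determined eligible → 271 + 15 + 141 + 134 + 19 = 580
e = 580 / (580 + 74) = 580 / 654 = 0.8869
Estimated eligible among unknowns → 0.8869 × 209 = 185.36
Base → 580 + 185.36 = 765.36
CON2 = 446 / 765.36 = 0.5827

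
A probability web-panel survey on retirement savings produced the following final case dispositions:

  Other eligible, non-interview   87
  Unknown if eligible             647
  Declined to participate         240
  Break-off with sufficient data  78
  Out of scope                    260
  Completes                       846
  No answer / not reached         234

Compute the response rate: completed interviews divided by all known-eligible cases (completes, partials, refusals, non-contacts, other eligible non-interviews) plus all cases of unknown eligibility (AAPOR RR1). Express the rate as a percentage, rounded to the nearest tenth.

39.7%

Numerator: 846
Denom: 846 + 78 + 240 + 234 + 87 + 647 = 2132
RR1 = 846 / 2132 = 0.3968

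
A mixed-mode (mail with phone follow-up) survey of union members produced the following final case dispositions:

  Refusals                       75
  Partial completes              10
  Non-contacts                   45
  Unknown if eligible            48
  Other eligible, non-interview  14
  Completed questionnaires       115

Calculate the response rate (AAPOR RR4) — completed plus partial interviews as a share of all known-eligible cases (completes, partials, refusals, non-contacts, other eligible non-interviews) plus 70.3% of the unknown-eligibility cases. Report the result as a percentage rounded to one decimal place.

Num: 115 + 10 = 125
Known eligible: 115 + 10 + 75 + 45 + 14 = 259
Eligible share of unknowns: 0.7030 × 48 = 33.74
Base: 259 + 33.74 = 292.74
RR4 = 125 / 292.74 = 0.4270

42.7%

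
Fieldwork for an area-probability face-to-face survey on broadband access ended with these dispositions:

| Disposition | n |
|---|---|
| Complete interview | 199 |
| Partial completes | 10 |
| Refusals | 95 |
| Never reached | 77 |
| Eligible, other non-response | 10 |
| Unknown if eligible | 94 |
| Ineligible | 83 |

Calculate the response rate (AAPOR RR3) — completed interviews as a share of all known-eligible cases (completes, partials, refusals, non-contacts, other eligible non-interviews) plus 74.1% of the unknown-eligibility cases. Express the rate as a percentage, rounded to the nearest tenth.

Num = 199
Determined eligible = 199 + 10 + 95 + 77 + 10 = 391
Estimated eligible among unknowns = 0.7410 × 94 = 69.65
Base = 391 + 69.65 = 460.65
RR3 = 199 / 460.65 = 0.4320

43.2%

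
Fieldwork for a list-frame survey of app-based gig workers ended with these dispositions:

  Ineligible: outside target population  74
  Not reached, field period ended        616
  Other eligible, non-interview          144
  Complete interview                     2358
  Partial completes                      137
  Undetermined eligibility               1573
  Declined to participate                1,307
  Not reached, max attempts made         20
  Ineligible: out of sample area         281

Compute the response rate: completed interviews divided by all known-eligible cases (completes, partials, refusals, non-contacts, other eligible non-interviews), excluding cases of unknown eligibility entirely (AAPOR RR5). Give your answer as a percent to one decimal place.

Non-contacts = 616 + 20 = 636
Out of scope = 74 + 281 = 355
Top: 2358
Denominator: 2358 + 137 + 1307 + 636 + 144 = 4582
RR5 = 2358 / 4582 = 0.5146

51.5%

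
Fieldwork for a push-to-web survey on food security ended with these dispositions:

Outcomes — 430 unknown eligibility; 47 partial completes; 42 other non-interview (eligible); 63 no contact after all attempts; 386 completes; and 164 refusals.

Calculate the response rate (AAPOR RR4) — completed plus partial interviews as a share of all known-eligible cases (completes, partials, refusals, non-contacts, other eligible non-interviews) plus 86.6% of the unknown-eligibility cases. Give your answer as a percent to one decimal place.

40.3%

Top → 386 + 47 = 433
Known eligible → 386 + 47 + 164 + 63 + 42 = 702
e × U → 0.8660 × 430 = 372.38
Denom → 702 + 372.38 = 1074.38
RR4 = 433 / 1074.38 = 0.4030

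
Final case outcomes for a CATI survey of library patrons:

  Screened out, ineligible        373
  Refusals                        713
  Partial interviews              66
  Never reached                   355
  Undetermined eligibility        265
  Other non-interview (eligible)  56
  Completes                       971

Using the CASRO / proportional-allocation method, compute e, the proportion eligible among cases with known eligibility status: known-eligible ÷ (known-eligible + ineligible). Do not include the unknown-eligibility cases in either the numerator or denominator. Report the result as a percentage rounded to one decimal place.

85.3%

Known eligible = 971 + 66 + 713 + 355 + 56 = 2161
e = 2161 / (2161 + 373) = 2161 / 2534 = 0.8528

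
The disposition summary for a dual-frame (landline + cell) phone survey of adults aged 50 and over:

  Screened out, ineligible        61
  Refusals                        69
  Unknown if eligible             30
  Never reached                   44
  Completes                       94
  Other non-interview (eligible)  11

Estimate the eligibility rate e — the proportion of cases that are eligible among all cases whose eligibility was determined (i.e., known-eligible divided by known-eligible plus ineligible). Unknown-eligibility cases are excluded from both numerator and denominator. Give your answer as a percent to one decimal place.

78.1%

Known eligible = 94 + 69 + 44 + 11 = 218
e = 218 / (218 + 61) = 218 / 279 = 0.7814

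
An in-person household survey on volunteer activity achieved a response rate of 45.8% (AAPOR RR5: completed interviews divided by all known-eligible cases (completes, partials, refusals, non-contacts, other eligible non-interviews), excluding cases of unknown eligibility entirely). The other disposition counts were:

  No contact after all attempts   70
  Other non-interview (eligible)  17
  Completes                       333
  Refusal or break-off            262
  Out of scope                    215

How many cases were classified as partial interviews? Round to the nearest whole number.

45

RR5 = 333 / D = 0.458
D = 333 / 0.458 = 727.1
Rest of base = 682
partial interviews = 727.1 − 682 ≈ 45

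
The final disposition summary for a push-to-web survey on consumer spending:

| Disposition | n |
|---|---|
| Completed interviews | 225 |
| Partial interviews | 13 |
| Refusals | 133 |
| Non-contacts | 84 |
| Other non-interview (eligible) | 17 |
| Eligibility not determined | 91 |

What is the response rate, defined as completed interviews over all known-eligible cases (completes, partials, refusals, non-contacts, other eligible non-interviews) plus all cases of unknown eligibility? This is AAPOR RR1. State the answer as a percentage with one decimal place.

40.0%

Num → 225
Base → 225 + 13 + 133 + 84 + 17 + 91 = 563
RR1 = 225 / 563 = 0.3996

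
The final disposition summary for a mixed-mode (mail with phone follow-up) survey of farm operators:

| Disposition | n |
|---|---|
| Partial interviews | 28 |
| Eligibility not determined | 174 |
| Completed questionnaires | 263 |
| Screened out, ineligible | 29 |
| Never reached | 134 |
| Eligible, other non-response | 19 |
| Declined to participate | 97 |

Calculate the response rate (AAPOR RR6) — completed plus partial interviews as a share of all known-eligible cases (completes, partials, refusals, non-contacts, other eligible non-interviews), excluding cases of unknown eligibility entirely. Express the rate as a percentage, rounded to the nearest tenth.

Top → 263 + 28 = 291
Denom → 263 + 28 + 97 + 134 + 19 = 541
RR6 = 291 / 541 = 0.5379

53.8%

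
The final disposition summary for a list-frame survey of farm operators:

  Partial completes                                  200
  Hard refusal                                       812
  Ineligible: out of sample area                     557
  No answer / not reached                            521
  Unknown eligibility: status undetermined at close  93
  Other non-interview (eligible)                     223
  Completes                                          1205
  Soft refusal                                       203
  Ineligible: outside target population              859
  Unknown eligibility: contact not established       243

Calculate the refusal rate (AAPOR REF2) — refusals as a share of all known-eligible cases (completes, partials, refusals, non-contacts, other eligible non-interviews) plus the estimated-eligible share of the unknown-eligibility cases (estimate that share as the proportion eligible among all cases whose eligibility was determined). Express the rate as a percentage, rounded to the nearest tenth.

29.9%

Declined to participate = 812 + 203 = 1015
Eligibility not determined = 243 + 93 = 336
Not eligible = 859 + 557 = 1416
Num → 1015
Eligible (known) → 1205 + 200 + 1015 + 521 + 223 = 3164
e = 3164 / (3164 + 1416) = 3164 / 4580 = 0.6908
Eligible share of unknowns → 0.6908 × 336 = 232.11
Base → 3164 + 232.11 = 3396.11
REF2 = 1015 / 3396.11 = 0.2989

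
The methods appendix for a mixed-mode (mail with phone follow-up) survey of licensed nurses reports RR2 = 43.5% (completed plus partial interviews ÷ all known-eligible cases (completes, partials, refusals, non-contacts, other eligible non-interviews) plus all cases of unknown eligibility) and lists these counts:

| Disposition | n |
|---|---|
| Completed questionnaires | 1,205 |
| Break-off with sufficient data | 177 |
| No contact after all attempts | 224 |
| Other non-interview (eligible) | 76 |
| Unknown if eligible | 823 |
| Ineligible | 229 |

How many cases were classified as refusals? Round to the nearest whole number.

Num → 1205 + 177 = 1382
RR2 = 1382 / D = 0.435
D = 1382 / 0.435 = 3177.0
Other denominator terms total 2505
refusals = 3177.0 − 2505 ≈ 672

672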